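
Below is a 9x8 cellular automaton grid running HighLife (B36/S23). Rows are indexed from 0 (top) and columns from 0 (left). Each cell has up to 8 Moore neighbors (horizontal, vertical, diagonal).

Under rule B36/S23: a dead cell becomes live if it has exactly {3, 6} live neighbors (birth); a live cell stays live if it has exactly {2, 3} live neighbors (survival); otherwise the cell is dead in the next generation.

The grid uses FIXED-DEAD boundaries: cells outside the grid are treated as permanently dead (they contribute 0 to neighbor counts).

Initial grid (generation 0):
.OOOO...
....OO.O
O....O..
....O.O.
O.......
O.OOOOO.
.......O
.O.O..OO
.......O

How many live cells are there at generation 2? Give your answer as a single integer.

Simulating step by step:
Generation 0 (given above): 24 live cells
Generation 1: 22 live cells
..OOOO..
.OO..OO.
........
.....O..
.O....O.
.O.OOOO.
.O.....O
......OO
......OO
Generation 2: 25 live cells
.OOOOOO.
.OO..OO.
.....OO.
........
..O...O.
OO..OOOO
..O.O..O
........
......OO
Population at generation 2: 25

Answer: 25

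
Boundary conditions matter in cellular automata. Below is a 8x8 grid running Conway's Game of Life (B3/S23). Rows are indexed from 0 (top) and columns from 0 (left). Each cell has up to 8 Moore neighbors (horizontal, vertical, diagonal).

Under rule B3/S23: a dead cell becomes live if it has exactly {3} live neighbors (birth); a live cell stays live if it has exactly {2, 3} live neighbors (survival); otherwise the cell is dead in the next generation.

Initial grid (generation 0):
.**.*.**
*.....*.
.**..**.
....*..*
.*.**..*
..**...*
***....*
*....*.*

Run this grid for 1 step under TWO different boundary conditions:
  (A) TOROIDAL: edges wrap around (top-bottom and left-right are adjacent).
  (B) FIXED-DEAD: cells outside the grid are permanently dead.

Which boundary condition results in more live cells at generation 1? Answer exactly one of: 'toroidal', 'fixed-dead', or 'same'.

Answer: fixed-dead

Derivation:
Under TOROIDAL boundary, generation 1:
.*......
*..*....
**...**.
.*..*..*
....*.**
....*.**
..**....
...*.*..
Population = 20

Under FIXED-DEAD boundary, generation 1:
.*...***
*..*....
.*...***
.*..*..*
....*.**
*...*.**
*.**...*
*.....*.
Population = 26

Comparison: toroidal=20, fixed-dead=26 -> fixed-dead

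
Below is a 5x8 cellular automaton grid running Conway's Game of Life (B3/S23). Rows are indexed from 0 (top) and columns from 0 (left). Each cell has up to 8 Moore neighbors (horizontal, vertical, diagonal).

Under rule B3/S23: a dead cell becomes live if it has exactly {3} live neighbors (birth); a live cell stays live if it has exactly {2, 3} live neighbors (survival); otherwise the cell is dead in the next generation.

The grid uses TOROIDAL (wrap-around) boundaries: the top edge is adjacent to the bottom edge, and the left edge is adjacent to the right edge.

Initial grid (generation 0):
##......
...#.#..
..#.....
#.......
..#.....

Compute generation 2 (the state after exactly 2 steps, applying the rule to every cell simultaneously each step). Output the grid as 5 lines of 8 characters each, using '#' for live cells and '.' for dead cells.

Simulating step by step:
Generation 0 (given above): 7 live cells
Generation 1: 6 live cells
.##.....
.##.....
........
.#......
#.......
Generation 2: 8 live cells
(generation 2 grid is the final answer)

Answer: #.#.....
.##.....
.##.....
........
#.#.....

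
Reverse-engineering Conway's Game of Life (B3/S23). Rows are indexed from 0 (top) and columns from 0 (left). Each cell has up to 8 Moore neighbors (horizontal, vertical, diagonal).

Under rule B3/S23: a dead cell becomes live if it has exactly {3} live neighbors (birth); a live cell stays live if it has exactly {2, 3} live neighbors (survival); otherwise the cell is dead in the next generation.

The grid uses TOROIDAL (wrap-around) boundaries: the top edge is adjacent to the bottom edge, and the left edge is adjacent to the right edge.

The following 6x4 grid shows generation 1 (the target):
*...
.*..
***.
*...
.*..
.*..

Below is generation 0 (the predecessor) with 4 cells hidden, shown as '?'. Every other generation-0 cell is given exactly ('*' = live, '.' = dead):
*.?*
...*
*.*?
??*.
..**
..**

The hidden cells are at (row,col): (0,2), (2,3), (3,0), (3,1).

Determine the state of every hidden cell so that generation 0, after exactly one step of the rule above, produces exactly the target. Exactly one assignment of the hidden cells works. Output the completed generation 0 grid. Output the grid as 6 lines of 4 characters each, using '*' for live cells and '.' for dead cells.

Answer: *..*
...*
*.**
..*.
..**
..**

Derivation:
Hidden generation-0 cells (in order): (0,2), (2,3), (3,0), (3,1).
A hidden cell only influences target cells in its own 3x3 neighborhood. Try each of the 2^4 = 16 assignments, step the completed generation 0 forward once under B3/S23, and compare with the target:
  (0,2)=. (2,3)=. (3,0)=. (3,1)=. -> step gives (1,2)='*' but target has '.' -> reject
  (0,2)=. (2,3)=. (3,0)=. (3,1)=* -> step gives (1,2)='*' but target has '.' -> reject
  (0,2)=. (2,3)=. (3,0)=* (3,1)=. -> step gives (1,2)='*' but target has '.' -> reject
  (0,2)=. (2,3)=. (3,0)=* (3,1)=* -> step gives (1,2)='*' but target has '.' -> reject
  (0,2)=. (2,3)=* (3,0)=. (3,1)=. -> step reproduces the target at every cell -> ACCEPT
  (0,2)=. (2,3)=* (3,0)=. (3,1)=* -> step gives (2,1)='.' but target has '*' -> reject
  (0,2)=. (2,3)=* (3,0)=* (3,1)=. -> step gives (2,1)='.' but target has '*' -> reject
  (0,2)=. (2,3)=* (3,0)=* (3,1)=* -> step gives (2,0)='.' but target has '*' -> reject
  (0,2)=* (2,3)=. (3,0)=. (3,1)=. -> step gives (0,1)='*' but target has '.' -> reject
  (0,2)=* (2,3)=. (3,0)=. (3,1)=* -> step gives (0,1)='*' but target has '.' -> reject
  (0,2)=* (2,3)=. (3,0)=* (3,1)=. -> step gives (0,1)='*' but target has '.' -> reject
  (0,2)=* (2,3)=. (3,0)=* (3,1)=* -> step gives (0,1)='*' but target has '.' -> reject
  (0,2)=* (2,3)=* (3,0)=. (3,1)=. -> step gives (0,1)='*' but target has '.' -> reject
  (0,2)=* (2,3)=* (3,0)=. (3,1)=* -> step gives (0,1)='*' but target has '.' -> reject
  (0,2)=* (2,3)=* (3,0)=* (3,1)=. -> step gives (0,1)='*' but target has '.' -> reject
  (0,2)=* (2,3)=* (3,0)=* (3,1)=* -> step gives (0,1)='*' but target has '.' -> reject
Unique solution: (0,2)=dead, (2,3)=live, (3,0)=dead, (3,1)=dead.
Check: live-neighbor counts of every cell in the completed generation 0:
3244
5345
2334
3446
2344
4345
Applying B3/S23 to generation 0 with these counts gives:
*...
.*..
***.
*...
.*..
.*..
which matches the target exactly.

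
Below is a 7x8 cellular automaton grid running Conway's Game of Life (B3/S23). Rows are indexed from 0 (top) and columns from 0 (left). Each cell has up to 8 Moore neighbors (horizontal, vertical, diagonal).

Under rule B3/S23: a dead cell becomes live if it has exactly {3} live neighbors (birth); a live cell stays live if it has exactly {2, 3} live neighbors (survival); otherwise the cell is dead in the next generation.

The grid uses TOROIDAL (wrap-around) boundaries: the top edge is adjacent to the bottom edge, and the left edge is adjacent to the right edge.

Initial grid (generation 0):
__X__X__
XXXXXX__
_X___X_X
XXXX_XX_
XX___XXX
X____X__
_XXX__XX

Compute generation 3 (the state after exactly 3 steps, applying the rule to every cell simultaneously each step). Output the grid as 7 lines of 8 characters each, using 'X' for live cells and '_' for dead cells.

Simulating step by step:
Generation 0 (given above): 29 live cells
Generation 1: 16 live cells
_____X_X
X__X_X__
_______X
________
________
____XX__
XXXXXXXX
Generation 2: 12 live cells
________
X___X__X
________
________
________
XXX____X
XXXX___X
Generation 3: 8 live cells
(generation 3 grid is the final answer)

Answer: __XX____
________
________
________
XX______
___X___X
___X___X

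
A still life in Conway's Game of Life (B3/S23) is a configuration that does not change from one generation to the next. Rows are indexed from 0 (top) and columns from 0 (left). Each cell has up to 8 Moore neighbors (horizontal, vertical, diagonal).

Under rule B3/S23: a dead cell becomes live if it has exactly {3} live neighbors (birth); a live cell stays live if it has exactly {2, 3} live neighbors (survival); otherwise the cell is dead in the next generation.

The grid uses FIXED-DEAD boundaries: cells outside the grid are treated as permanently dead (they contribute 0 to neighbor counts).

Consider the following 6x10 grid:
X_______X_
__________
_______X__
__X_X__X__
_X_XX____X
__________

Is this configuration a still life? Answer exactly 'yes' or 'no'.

Compute generation 1 and compare to generation 0 (given above):
Generation 1:
__________
__________
__________
__X_X___X_
__XXX_____
__________
Cell (0,0) differs: gen0=1 vs gen1=0 -> NOT a still life.

Answer: no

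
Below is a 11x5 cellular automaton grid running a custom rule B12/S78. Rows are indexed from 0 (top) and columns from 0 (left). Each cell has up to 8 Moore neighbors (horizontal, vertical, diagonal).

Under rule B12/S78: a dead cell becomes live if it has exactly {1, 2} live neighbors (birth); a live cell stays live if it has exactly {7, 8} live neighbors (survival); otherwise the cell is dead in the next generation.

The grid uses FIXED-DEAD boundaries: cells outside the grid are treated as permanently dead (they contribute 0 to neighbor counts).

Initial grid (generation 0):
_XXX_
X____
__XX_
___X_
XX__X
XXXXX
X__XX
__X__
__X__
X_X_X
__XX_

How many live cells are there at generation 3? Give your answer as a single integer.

Simulating step by step:
Generation 0 (given above): 25 live cells
Generation 1: 13 live cells
X___X
____X
XX__X
X____
_____
_____
_____
X___X
X___X
_____
X___X
Generation 2: 24 live cells
_X_X_
__X__
__XX_
__XXX
XX___
_____
XX_XX
_X_X_
_X_X_
XX_XX
_X_X_
Generation 3: 8 live cells
X___X
X___X
_____
X____
____X
___XX
_____
_____
_____
_____
_____
Population at generation 3: 8

Answer: 8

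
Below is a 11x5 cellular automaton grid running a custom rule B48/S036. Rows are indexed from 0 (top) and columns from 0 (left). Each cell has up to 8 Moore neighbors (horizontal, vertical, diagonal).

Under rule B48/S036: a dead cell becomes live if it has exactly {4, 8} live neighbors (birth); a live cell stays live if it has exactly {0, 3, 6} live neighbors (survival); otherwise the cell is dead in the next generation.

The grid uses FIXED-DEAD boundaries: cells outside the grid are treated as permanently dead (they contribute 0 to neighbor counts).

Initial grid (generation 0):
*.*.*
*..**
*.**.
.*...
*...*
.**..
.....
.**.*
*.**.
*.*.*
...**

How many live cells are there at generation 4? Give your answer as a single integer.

Simulating step by step:
Generation 0 (given above): 25 live cells
Generation 1: 18 live cells
...*.
..*.*
.***.
.*...
.*..*
.....
.**..
.***.
.....
.**.*
...*.
Generation 2: 8 live cells
.....
.....
.*.*.
.*...
....*
.....
.*...
.*...
.*.*.
.....
.....
Generation 3: 4 live cells
.....
.....
...*.
.....
....*
.....
.....
..*..
...*.
.....
.....
Generation 4: 2 live cells
.....
.....
...*.
.....
....*
.....
.....
.....
.....
.....
.....
Population at generation 4: 2

Answer: 2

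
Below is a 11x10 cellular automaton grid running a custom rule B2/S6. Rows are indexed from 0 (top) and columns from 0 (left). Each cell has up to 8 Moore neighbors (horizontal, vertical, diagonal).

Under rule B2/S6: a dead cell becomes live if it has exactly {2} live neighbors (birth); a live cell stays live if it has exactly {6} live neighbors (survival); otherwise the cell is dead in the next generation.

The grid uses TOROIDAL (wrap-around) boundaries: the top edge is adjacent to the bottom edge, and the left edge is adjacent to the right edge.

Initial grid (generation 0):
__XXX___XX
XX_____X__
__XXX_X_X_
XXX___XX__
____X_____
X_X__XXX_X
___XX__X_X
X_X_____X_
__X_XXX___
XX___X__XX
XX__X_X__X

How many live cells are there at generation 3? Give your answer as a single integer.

Answer: 8

Derivation:
Simulating step by step:
Generation 0 (given above): 46 live cells
Generation 1: 7 live cells
______X___
______X___
__________
________XX
__________
_X________
__________
__________
__________
__________
X________X
Generation 2: 14 live cells
X____X_X_X
_____X_X__
_______XXX
__________
X_______XX
__________
__________
__________
__________
X________X
__________
Generation 3: 8 live cells
____X_____
____X_____
__________
__________
__________
X_______X_
__________
__________
X________X
__________
_X____X___
Population at generation 3: 8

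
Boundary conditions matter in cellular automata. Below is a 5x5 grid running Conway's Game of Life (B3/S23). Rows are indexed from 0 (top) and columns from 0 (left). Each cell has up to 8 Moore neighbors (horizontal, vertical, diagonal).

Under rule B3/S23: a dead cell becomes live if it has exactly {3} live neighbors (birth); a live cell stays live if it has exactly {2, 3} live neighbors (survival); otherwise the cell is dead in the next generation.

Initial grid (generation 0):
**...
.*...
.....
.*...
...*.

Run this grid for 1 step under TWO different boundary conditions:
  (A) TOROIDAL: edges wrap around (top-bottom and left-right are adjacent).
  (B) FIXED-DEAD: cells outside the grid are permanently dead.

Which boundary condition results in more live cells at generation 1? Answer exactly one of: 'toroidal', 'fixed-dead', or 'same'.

Answer: toroidal

Derivation:
Under TOROIDAL boundary, generation 1:
***..
**...
.....
.....
***..
Population = 8

Under FIXED-DEAD boundary, generation 1:
**...
**...
.....
.....
.....
Population = 4

Comparison: toroidal=8, fixed-dead=4 -> toroidal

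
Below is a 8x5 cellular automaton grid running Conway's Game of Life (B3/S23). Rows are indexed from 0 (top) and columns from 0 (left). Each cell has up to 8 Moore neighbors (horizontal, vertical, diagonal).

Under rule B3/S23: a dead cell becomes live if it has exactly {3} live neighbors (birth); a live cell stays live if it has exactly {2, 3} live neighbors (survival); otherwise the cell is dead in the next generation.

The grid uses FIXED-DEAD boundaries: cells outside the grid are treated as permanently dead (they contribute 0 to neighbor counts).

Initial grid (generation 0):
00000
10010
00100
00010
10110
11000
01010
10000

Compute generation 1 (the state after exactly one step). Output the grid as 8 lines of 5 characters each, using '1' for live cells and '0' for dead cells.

Simulating step by step:
Generation 0 (given above): 12 live cells
Generation 1: 11 live cells
(generation 1 grid is the final answer)

Answer: 00000
00000
00110
01010
10110
10010
01100
00000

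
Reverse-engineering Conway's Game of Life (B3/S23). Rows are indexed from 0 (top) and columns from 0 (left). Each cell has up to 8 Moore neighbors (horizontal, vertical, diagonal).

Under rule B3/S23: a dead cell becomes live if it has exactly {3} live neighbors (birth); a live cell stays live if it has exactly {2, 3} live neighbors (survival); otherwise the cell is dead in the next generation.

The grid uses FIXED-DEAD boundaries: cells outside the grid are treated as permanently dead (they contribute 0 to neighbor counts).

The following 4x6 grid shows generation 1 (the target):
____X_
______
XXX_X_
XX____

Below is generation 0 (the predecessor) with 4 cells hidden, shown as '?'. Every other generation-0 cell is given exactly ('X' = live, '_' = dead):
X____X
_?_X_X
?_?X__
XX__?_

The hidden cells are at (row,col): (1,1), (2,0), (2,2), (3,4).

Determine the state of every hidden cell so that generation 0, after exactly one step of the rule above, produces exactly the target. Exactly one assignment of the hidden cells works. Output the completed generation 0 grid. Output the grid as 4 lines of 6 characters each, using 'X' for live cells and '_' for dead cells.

Hidden generation-0 cells (in order): (1,1), (2,0), (2,2), (3,4).
A hidden cell only influences target cells in its own 3x3 neighborhood. Try each of the 2^4 = 16 assignments, step the completed generation 0 forward once under B3/S23, and compare with the target:
  (1,1)=_ (2,0)=_ (2,2)=_ (3,4)=_ -> step gives (2,0)='_' but target has 'X' -> reject
  (1,1)=_ (2,0)=_ (2,2)=_ (3,4)=X -> step gives (2,0)='_' but target has 'X' -> reject
  (1,1)=_ (2,0)=_ (2,2)=X (3,4)=_ -> step gives (1,2)='X' but target has '_' -> reject
  (1,1)=_ (2,0)=_ (2,2)=X (3,4)=X -> step gives (1,2)='X' but target has '_' -> reject
  (1,1)=_ (2,0)=X (2,2)=_ (3,4)=_ -> step reproduces the target at every cell -> ACCEPT
  (1,1)=_ (2,0)=X (2,2)=_ (3,4)=X -> step gives (2,3)='X' but target has '_' -> reject
  (1,1)=_ (2,0)=X (2,2)=X (3,4)=_ -> step gives (1,1)='X' but target has '_' -> reject
  (1,1)=_ (2,0)=X (2,2)=X (3,4)=X -> step gives (1,1)='X' but target has '_' -> reject
  (1,1)=X (2,0)=_ (2,2)=_ (3,4)=_ -> step gives (1,2)='X' but target has '_' -> reject
  (1,1)=X (2,0)=_ (2,2)=_ (3,4)=X -> step gives (1,2)='X' but target has '_' -> reject
  (1,1)=X (2,0)=_ (2,2)=X (3,4)=_ -> step gives (1,1)='X' but target has '_' -> reject
  (1,1)=X (2,0)=_ (2,2)=X (3,4)=X -> step gives (1,1)='X' but target has '_' -> reject
  (1,1)=X (2,0)=X (2,2)=_ (3,4)=_ -> step gives (1,0)='X' but target has '_' -> reject
  (1,1)=X (2,0)=X (2,2)=_ (3,4)=X -> step gives (1,0)='X' but target has '_' -> reject
  (1,1)=X (2,0)=X (2,2)=X (3,4)=_ -> step gives (1,0)='X' but target has '_' -> reject
  (1,1)=X (2,0)=X (2,2)=X (3,4)=X -> step gives (1,0)='X' but target has '_' -> reject
Unique solution: (1,1)=dead, (2,0)=live, (2,2)=dead, (3,4)=dead.
Check: live-neighbor counts of every cell in the completed generation 0:
011131
222141
233131
222110
Applying B3/S23 to generation 0 with these counts gives:
____X_
______
XXX_X_
XX____
which matches the target exactly.

Answer: X____X
___X_X
X__X__
XX____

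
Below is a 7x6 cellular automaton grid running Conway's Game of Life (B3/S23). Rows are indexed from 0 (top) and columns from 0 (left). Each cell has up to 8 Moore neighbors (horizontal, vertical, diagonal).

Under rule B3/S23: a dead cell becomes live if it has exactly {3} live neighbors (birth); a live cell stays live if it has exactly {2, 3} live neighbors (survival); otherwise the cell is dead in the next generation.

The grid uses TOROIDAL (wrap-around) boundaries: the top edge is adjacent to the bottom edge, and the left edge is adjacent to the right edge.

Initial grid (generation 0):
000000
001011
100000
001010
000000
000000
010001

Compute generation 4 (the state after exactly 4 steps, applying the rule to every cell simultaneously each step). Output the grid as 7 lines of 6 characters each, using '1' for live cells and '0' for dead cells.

Answer: 000000
100011
000000
000000
000000
000001
100010

Derivation:
Simulating step by step:
Generation 0 (given above): 8 live cells
Generation 1: 6 live cells
100011
000001
010010
000000
000000
000000
000000
Generation 2: 4 live cells
100011
000000
000000
000000
000000
000000
000001
Generation 3: 7 live cells
100011
000001
000000
000000
000000
000000
100011
Generation 4: 6 live cells
(generation 4 grid is the final answer)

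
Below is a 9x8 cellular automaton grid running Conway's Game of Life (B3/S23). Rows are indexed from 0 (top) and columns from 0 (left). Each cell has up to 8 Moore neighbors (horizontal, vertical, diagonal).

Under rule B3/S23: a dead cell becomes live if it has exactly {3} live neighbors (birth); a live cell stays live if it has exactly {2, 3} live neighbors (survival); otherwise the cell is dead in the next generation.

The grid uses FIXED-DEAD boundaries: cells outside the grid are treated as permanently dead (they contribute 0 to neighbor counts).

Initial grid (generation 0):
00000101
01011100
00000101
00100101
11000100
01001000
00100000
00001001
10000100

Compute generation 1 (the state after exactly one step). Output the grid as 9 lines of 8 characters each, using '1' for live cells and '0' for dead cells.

Simulating step by step:
Generation 0 (given above): 21 live cells
Generation 1: 19 live cells
(generation 1 grid is the final answer)

Answer: 00000110
00000100
00110100
01001100
11101110
11100000
00010000
00000000
00000000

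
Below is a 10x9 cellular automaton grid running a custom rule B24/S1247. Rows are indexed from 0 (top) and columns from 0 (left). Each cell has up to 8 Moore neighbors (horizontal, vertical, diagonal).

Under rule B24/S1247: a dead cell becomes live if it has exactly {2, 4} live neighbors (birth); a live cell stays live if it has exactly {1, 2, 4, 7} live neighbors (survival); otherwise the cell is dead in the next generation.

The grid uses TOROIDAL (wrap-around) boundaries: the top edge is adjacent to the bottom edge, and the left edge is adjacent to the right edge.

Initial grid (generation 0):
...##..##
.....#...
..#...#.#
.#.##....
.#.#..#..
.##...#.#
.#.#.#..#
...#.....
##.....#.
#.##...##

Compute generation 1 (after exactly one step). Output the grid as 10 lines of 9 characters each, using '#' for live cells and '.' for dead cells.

Answer: .#...#..#
#.#..#.#.
###...##.
.#..#.#..
#.....#..
......###
##.#.##.#
#.##..##.
..#.#.##.
##.....#.

Derivation:
Simulating step by step:
Generation 0 (given above): 31 live cells
Generation 1: 38 live cells
(generation 1 grid is the final answer)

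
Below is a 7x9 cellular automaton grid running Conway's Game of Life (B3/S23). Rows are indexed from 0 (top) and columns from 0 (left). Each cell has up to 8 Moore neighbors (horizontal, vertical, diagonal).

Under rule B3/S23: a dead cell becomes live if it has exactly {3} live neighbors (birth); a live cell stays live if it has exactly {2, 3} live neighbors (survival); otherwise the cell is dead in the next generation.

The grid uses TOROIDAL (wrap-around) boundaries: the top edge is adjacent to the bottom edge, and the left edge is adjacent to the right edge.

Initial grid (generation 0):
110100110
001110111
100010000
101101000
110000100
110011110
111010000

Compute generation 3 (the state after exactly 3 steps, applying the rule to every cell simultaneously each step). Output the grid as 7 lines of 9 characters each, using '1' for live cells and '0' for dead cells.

Answer: 000111110
000000110
101010111
101111010
010000011
000100001
001000010

Derivation:
Simulating step by step:
Generation 0 (given above): 30 live cells
Generation 1: 20 live cells
000000100
001010100
100000110
101111001
000100010
000110110
000010000
Generation 2: 22 live cells
000100000
000000100
101000110
111111000
000000010
000111110
000110110
Generation 3: 26 live cells
(generation 3 grid is the final answer)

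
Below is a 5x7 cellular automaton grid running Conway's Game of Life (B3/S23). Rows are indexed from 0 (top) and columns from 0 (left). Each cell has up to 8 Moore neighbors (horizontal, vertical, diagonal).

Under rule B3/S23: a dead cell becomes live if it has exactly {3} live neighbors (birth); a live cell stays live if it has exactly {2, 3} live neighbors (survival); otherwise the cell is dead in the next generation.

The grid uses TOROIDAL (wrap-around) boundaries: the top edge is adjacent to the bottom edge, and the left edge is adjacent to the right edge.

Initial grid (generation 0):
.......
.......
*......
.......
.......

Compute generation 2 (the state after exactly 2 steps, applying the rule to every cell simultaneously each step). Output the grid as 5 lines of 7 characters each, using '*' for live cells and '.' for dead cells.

Simulating step by step:
Generation 0 (given above): 1 live cells
Generation 1: 0 live cells
.......
.......
.......
.......
.......
Generation 2: 0 live cells
(generation 2 grid is the final answer)

Answer: .......
.......
.......
.......
.......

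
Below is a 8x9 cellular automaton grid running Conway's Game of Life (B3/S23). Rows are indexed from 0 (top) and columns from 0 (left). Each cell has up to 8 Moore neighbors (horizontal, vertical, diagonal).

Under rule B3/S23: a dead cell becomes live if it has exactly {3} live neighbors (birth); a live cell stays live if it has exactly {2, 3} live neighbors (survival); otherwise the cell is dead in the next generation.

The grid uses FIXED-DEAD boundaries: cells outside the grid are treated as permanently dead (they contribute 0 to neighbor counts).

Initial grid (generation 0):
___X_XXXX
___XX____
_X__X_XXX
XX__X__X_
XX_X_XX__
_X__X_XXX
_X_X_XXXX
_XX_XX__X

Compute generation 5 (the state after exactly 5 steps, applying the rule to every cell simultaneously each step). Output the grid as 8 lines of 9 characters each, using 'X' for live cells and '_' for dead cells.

Simulating step by step:
Generation 0 (given above): 37 live cells
Generation 1: 30 live cells
___X_XXX_
__XX_____
XXX_X_XXX
___XX___X
___X____X
_X_X____X
XX_X_____
_XXXXX__X
Generation 2: 26 live cells
__XXX_X__
________X
_X__XX_XX
_X__XX__X
___X___XX
XX_XX____
X________
XX_XX____
Generation 3: 25 live cells
___X_____
__X___X_X
____XXXXX
__XX_X___
XX_X_X_XX
XXXXX____
_________
XX_______
Generation 4: 17 live cells
_________
___XX_X_X
__X_X___X
_XXX_____
X____XX__
X__XX____
___X_____
_________
Generation 5: 20 live cells
(generation 5 grid is the final answer)

Answer: _________
___XXX_X_
_X__XX_X_
_XXXXX___
X____X___
___XXX___
___XX____
_________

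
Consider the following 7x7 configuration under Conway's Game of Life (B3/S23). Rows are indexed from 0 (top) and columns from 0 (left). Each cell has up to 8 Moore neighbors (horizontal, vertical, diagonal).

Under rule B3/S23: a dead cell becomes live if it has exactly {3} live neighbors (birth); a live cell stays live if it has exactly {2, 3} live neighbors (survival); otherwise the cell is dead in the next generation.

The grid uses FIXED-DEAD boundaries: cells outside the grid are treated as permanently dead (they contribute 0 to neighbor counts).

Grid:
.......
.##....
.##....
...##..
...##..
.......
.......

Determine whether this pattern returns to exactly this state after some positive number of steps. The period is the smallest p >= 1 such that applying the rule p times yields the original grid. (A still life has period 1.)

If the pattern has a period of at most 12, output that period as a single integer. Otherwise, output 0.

Simulating and comparing each generation to the original:
Gen 0 (original, given above): 8 live cells
Gen 1: 6 live cells, differs from original
Gen 2: 8 live cells, MATCHES original -> period = 2

Answer: 2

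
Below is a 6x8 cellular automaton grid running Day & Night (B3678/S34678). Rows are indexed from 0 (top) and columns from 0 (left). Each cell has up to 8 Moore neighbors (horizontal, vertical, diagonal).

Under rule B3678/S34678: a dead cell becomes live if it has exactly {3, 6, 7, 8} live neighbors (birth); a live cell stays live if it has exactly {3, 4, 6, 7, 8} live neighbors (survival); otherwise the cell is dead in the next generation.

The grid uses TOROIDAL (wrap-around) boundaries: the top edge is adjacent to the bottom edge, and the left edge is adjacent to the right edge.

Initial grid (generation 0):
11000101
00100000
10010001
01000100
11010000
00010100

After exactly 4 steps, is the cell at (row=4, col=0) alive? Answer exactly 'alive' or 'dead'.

Answer: alive

Derivation:
Simulating step by step:
Generation 0 (given above): 15 live cells
Generation 1: 11 live cells
00101010
00000010
01100000
01001001
00000000
00000011
Generation 2: 12 live cells
00000010
01110100
10000000
10100000
10000011
00000100
Generation 3: 7 live cells
00101100
00000000
00010000
10000000
01000001
00000000
Generation 4: 3 live cells
00000000
00011000
00000000
00000000
10000000
00000000

Cell (4,0) at generation 4: 1 -> alive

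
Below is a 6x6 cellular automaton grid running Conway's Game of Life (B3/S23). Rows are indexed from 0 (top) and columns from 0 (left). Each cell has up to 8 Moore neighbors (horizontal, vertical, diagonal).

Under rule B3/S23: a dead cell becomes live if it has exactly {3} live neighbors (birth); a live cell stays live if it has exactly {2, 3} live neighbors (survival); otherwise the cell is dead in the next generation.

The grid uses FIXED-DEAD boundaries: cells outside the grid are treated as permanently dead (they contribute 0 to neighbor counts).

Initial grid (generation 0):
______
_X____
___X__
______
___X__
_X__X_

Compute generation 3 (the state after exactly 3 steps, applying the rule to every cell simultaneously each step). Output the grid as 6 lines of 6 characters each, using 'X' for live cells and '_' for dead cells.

Answer: ______
______
______
______
______
______

Derivation:
Simulating step by step:
Generation 0 (given above): 5 live cells
Generation 1: 0 live cells
______
______
______
______
______
______
Generation 2: 0 live cells
______
______
______
______
______
______
Generation 3: 0 live cells
(generation 3 grid is the final answer)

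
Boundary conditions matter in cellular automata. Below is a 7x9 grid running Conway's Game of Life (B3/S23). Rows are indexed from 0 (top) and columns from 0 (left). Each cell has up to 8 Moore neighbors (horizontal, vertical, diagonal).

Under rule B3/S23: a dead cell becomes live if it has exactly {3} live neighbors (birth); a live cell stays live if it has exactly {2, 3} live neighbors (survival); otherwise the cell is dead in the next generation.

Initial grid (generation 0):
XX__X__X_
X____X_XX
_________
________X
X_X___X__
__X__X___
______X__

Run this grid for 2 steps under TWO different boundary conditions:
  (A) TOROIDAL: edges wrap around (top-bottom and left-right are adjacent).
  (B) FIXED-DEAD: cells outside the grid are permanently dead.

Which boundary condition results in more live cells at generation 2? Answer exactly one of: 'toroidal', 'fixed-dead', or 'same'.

Under TOROIDAL boundary, generation 2:
__X__X_X_
_______X_
XX____XX_
_________
_________
XXX__XX__
_XX_X__X_
Population = 17

Under FIXED-DEAD boundary, generation 2:
XX____X_X
XX_______
______X_X
_________
_________
_________
_________
Population = 8

Comparison: toroidal=17, fixed-dead=8 -> toroidal

Answer: toroidal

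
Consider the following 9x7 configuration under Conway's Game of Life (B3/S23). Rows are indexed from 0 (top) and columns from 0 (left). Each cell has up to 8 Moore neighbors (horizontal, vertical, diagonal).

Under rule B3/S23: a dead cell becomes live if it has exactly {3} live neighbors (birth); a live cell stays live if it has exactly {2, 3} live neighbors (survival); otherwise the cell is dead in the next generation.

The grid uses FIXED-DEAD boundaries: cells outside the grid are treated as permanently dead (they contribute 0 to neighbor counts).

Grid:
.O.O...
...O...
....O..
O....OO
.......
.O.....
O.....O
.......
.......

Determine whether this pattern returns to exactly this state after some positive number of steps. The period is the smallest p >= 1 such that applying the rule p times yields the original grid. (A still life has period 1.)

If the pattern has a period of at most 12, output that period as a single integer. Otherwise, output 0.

Answer: 0

Derivation:
Simulating and comparing each generation to the original:
Gen 0 (original, given above): 10 live cells
Gen 1: 7 live cells, differs from original
Gen 2: 7 live cells, differs from original
Gen 3: 8 live cells, differs from original
Gen 4: 8 live cells, differs from original
Gen 5: 10 live cells, differs from original
Gen 6: 8 live cells, differs from original
Gen 7: 10 live cells, differs from original
Gen 8: 11 live cells, differs from original
Gen 9: 16 live cells, differs from original
Gen 10: 13 live cells, differs from original
Gen 11: 16 live cells, differs from original
Gen 12: 13 live cells, differs from original
No period found within 12 steps.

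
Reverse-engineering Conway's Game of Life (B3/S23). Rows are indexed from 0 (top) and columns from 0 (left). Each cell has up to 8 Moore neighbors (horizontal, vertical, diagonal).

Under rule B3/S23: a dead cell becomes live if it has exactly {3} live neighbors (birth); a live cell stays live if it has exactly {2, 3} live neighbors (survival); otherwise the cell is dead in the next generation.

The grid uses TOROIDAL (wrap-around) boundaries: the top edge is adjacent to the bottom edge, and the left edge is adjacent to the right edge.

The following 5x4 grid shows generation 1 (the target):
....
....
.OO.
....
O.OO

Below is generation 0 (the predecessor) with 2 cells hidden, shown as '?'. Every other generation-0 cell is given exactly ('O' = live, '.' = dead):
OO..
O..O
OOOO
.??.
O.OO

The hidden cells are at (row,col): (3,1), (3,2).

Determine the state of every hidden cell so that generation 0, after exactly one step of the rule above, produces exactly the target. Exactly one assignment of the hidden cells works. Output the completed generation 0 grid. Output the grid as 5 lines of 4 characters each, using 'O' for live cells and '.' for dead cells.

Answer: OO..
O..O
OOOO
....
O.OO

Derivation:
Hidden generation-0 cells (in order): (3,1), (3,2).
A hidden cell only influences target cells in its own 3x3 neighborhood. Try each of the 2^2 = 4 assignments, step the completed generation 0 forward once under B3/S23, and compare with the target:
  (3,1)=. (3,2)=. -> step reproduces the target at every cell -> ACCEPT
  (3,1)=. (3,2)=O -> step gives (2,1)='.' but target has 'O' -> reject
  (3,1)=O (3,2)=. -> step gives (2,1)='.' but target has 'O' -> reject
  (3,1)=O (3,2)=O -> step gives (2,1)='.' but target has 'O' -> reject
Unique solution: (3,1)=dead, (3,2)=dead.
Check: live-neighbor counts of every cell in the completed generation 0:
5446
6655
4334
5556
3423
Applying B3/S23 to generation 0 with these counts gives:
....
....
.OO.
....
O.OO
which matches the target exactly.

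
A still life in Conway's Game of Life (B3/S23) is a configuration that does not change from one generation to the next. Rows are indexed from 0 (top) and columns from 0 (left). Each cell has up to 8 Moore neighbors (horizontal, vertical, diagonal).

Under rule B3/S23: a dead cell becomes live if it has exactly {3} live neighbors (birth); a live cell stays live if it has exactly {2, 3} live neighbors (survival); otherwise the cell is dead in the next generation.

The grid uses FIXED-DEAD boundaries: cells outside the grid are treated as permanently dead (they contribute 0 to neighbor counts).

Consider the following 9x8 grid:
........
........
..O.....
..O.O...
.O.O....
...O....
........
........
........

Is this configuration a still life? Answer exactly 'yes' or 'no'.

Compute generation 1 and compare to generation 0 (given above):
Generation 1:
........
........
...O....
.OO.....
...OO...
..O.....
........
........
........
Cell (2,2) differs: gen0=1 vs gen1=0 -> NOT a still life.

Answer: no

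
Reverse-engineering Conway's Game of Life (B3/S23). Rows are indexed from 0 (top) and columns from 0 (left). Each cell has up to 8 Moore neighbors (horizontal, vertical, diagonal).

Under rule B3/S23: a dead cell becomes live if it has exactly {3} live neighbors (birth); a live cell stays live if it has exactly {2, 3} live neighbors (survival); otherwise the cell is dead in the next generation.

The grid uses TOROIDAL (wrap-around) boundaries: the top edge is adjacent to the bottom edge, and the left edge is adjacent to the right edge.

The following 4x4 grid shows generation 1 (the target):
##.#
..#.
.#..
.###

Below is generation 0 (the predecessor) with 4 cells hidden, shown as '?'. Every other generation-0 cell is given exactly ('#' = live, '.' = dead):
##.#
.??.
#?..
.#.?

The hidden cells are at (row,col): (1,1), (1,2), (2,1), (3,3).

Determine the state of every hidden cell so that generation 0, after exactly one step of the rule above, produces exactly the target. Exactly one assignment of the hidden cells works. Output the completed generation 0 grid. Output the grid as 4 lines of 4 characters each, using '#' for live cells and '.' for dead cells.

Answer: ##.#
..#.
#...
.#..

Derivation:
Hidden generation-0 cells (in order): (1,1), (1,2), (2,1), (3,3).
A hidden cell only influences target cells in its own 3x3 neighborhood. Try each of the 2^4 = 16 assignments, step the completed generation 0 forward once under B3/S23, and compare with the target:
  (1,1)=. (1,2)=. (2,1)=. (3,3)=. -> step gives (0,2)='#' but target has '.' -> reject
  (1,1)=. (1,2)=. (2,1)=. (3,3)=# -> step gives (0,0)='.' but target has '#' -> reject
  (1,1)=. (1,2)=. (2,1)=# (3,3)=. -> step gives (0,2)='#' but target has '.' -> reject
  (1,1)=. (1,2)=. (2,1)=# (3,3)=# -> step gives (0,0)='.' but target has '#' -> reject
  (1,1)=. (1,2)=# (2,1)=. (3,3)=. -> step reproduces the target at every cell -> ACCEPT
  (1,1)=. (1,2)=# (2,1)=. (3,3)=# -> step gives (0,0)='.' but target has '#' -> reject
  (1,1)=. (1,2)=# (2,1)=# (3,3)=. -> step gives (2,0)='#' but target has '.' -> reject
  (1,1)=. (1,2)=# (2,1)=# (3,3)=# -> step gives (0,0)='.' but target has '#' -> reject
  (1,1)=# (1,2)=. (2,1)=. (3,3)=. -> step gives (0,0)='.' but target has '#' -> reject
  (1,1)=# (1,2)=. (2,1)=. (3,3)=# -> step gives (0,0)='.' but target has '#' -> reject
  (1,1)=# (1,2)=. (2,1)=# (3,3)=. -> step gives (0,0)='.' but target has '#' -> reject
  (1,1)=# (1,2)=. (2,1)=# (3,3)=# -> step gives (0,0)='.' but target has '#' -> reject
  (1,1)=# (1,2)=# (2,1)=. (3,3)=. -> step gives (0,0)='.' but target has '#' -> reject
  (1,1)=# (1,2)=# (2,1)=. (3,3)=# -> step gives (0,0)='.' but target has '#' -> reject
  (1,1)=# (1,2)=# (2,1)=# (3,3)=. -> step gives (0,0)='.' but target has '#' -> reject
  (1,1)=# (1,2)=# (2,1)=# (3,3)=# -> step gives (0,0)='.' but target has '#' -> reject
Unique solution: (1,1)=dead, (1,2)=live, (2,1)=dead, (3,3)=dead.
Check: live-neighbor counts of every cell in the completed generation 0:
3342
4424
1322
5333
Applying B3/S23 to generation 0 with these counts gives:
##.#
..#.
.#..
.###
which matches the target exactly.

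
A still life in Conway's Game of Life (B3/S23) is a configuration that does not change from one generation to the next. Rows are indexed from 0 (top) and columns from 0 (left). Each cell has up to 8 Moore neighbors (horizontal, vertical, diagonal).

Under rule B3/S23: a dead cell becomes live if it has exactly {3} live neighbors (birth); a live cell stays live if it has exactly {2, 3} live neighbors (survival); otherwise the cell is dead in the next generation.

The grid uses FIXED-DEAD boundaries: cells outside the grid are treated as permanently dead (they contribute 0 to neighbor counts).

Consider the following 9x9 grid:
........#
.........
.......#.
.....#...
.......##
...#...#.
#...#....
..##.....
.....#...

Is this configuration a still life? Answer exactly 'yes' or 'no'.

Answer: no

Derivation:
Compute generation 1 and compare to generation 0 (given above):
Generation 1:
.........
.........
.........
......###
......###
.......##
..#.#....
...##....
.........
Cell (0,8) differs: gen0=1 vs gen1=0 -> NOT a still life.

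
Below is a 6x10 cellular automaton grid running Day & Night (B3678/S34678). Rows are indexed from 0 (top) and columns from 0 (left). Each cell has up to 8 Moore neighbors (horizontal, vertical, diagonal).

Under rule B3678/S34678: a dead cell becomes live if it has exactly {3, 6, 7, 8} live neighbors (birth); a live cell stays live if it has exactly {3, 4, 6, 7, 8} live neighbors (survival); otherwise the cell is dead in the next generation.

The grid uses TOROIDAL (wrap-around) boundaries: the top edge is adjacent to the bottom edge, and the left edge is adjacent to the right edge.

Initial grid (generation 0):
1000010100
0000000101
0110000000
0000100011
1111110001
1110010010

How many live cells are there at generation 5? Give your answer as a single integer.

Answer: 23

Derivation:
Simulating step by step:
Generation 0 (given above): 22 live cells
Generation 1: 17 live cells
1000000000
1100001010
1000000001
0000110001
0011110000
0110010000
Generation 2: 20 live cells
1010000001
1100000000
1100010011
1000110000
0111011000
0110000000
Generation 3: 19 live cells
1110000000
1010000011
0100100001
1001110000
1111010000
0000000000
Generation 4: 21 live cells
1100000000
0111000001
0110110011
1001010001
0111000000
0101000000
Generation 5: 23 live cells
1111000000
1001100011
1100100011
1011000011
0101000000
0110000000
Population at generation 5: 23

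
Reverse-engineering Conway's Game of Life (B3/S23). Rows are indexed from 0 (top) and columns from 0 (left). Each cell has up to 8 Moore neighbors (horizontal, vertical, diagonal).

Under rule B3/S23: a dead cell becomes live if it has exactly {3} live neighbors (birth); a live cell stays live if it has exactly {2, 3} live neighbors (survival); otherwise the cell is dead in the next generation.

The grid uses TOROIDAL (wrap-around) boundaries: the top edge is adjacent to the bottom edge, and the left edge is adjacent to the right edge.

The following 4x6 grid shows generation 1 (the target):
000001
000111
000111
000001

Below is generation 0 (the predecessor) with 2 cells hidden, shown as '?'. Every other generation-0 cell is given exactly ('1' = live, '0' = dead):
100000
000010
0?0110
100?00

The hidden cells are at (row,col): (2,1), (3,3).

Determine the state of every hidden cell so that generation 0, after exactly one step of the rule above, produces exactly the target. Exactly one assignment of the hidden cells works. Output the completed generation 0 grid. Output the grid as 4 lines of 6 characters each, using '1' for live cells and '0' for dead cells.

Hidden generation-0 cells (in order): (2,1), (3,3).
A hidden cell only influences target cells in its own 3x3 neighborhood. Try each of the 2^2 = 4 assignments, step the completed generation 0 forward once under B3/S23, and compare with the target:
  (2,1)=0 (3,3)=0 -> step reproduces the target at every cell -> ACCEPT
  (2,1)=0 (3,3)=1 -> step gives (3,3)='1' but target has '0' -> reject
  (2,1)=1 (3,3)=0 -> step gives (3,0)='1' but target has '0' -> reject
  (2,1)=1 (3,3)=1 -> step gives (2,2)='1' but target has '0' -> reject
Unique solution: (2,1)=dead, (3,3)=dead.
Check: live-neighbor counts of every cell in the completed generation 0:
120113
111323
111223
121223
Applying B3/S23 to generation 0 with these counts gives:
000001
000111
000111
000001
which matches the target exactly.

Answer: 100000
000010
000110
100000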